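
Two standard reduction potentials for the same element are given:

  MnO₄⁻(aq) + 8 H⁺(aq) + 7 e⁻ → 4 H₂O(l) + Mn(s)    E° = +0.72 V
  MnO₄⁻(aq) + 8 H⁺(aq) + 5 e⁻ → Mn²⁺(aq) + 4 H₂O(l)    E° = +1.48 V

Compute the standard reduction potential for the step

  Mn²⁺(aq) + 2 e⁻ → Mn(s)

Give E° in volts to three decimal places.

-1.180 V

Sequential free energies add, so n₃E°₃ = n₁E°₁ + n₂E°₂.
With n₃ = 7, and the known step contributing 5×(+1.48) V, the unknown satisfies 2·E° = 7×(+0.72) − 5×(+1.48) = -2.360.
E° = -2.360 / 2 = -1.180 V.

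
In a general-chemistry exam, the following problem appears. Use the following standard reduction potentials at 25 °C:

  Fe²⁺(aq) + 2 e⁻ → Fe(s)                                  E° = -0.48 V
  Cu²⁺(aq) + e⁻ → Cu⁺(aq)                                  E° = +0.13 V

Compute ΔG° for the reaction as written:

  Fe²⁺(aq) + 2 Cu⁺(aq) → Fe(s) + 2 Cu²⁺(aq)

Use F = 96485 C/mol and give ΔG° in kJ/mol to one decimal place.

+117.7 kJ/mol

As written, Fe²⁺/Fe is reduced (cathode) and Cu²⁺/Cu⁺ is oxidised (anode), so E°cell = (-0.48) − (+0.13) = -0.61 V.
Balancing electrons gives n = 2.
ΔG° = −nFE° = −(2)(96485)(-0.61) = 117,712 J = +117.7 kJ/mol.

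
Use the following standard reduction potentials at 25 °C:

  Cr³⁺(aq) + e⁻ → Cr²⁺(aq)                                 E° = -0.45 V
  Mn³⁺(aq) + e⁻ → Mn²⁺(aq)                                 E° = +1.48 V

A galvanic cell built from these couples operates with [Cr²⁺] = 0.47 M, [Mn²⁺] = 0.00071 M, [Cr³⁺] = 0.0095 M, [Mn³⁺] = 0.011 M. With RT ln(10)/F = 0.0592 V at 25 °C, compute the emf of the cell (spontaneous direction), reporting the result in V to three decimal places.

+2.101 V

Mn³⁺/Mn²⁺ is the cathode (higher E°), Cr³⁺/Cr²⁺ the anode: E°cell = +1.48 − (-0.45) = +1.93 V, n = 1.
Overall: Mn³⁺(aq) + Cr²⁺(aq) → Mn²⁺(aq) + Cr³⁺(aq)
Q = [Mn²⁺]·[Cr³⁺] / ([Mn³⁺]·[Cr²⁺]); log Q = -2.885.
E = E° − (0.0592/n) log Q = +1.93 − (0.0592/1)(-2.885) = +2.101 V.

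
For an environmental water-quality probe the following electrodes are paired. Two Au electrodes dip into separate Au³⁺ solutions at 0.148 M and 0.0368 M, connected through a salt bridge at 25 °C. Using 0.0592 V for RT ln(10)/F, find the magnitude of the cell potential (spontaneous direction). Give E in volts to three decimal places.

+0.012 V

For a concentration cell E°cell = 0. The 0.148 M side is the cathode (reduction is favoured where [Au³⁺] is higher).
With n = 3, E = −(0.0592/3) log([Au³⁺]ₐₙ/[Au³⁺]꜀ₐₜ) = −(0.0592/3) log(0.0368/0.148) = −(0.0592/3)(-0.604) = +0.012 V.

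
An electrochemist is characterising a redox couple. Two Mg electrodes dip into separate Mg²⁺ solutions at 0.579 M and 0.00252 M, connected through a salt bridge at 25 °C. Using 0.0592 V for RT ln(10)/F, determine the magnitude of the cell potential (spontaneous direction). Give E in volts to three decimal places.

+0.070 V

For a concentration cell E°cell = 0. The 0.579 M side is the cathode (reduction is favoured where [Mg²⁺] is higher).
With n = 2, E = −(0.0592/2) log([Mg²⁺]ₐₙ/[Mg²⁺]꜀ₐₜ) = −(0.0592/2) log(0.00252/0.579) = −(0.0592/2)(-2.361) = +0.070 V.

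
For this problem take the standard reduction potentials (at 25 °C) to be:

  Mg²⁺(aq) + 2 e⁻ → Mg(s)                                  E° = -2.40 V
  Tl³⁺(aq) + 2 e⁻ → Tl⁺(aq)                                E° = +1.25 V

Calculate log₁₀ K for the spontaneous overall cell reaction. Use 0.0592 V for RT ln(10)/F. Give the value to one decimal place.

Cathode: Tl³⁺/Tl⁺; anode: Mg²⁺/Mg. E°cell = +3.65 V, n = 2.
log K = nE°cell / 0.0592 = (2)(+3.65) / 0.0592 = 123.3.

123.3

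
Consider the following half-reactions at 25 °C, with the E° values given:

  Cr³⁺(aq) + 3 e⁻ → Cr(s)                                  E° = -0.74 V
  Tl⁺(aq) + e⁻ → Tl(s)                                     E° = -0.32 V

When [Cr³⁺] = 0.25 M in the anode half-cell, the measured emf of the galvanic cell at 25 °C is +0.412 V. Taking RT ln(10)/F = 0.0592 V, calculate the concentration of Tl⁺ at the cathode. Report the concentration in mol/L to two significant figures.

Tl⁺/Tl is the cathode, Cr³⁺/Cr the anode: E°cell = +0.42 V, n = 3.
Overall reaction: 3 Tl⁺(aq) + Cr(s) → 3 Tl(s) + Cr³⁺(aq); Q = [Cr³⁺]^1/[Tl⁺]^3.
From E = E° − (0.0592/n) log Q: log Q = (E° − E)·n/0.0592 = (+0.42 − (+0.412))·3/0.0592 = 0.4054.
So 3·log[Tl⁺] = 1·log(0.25) − log Q = -0.6021 − (0.4054) = -1.0075; log[Tl⁺] = -1.0075 / 3 = -0.3358; [Tl⁺] = 10^(-0.3358) ≈ 0.46 M.

0.46 M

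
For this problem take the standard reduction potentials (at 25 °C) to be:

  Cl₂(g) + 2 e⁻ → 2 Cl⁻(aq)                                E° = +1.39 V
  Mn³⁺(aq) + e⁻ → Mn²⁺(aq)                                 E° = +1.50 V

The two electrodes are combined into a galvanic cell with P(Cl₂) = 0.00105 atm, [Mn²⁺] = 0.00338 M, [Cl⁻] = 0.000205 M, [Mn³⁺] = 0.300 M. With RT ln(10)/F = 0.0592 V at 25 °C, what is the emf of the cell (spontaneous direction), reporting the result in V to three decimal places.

+0.095 V

Mn³⁺/Mn²⁺ is the cathode (higher E°), Cl₂/Cl⁻ the anode: E°cell = +1.50 − (+1.39) = +0.11 V, n = 2.
Overall: 2 Mn³⁺(aq) + 2 Cl⁻(aq) → 2 Mn²⁺(aq) + Cl₂(g)
Q = [Mn²⁺]^2·P(Cl₂) / ([Mn³⁺]^2·[Cl⁻]^2); log Q = 0.501.
E = E° − (0.0592/n) log Q = +0.11 − (0.0592/2)(0.501) = +0.095 V.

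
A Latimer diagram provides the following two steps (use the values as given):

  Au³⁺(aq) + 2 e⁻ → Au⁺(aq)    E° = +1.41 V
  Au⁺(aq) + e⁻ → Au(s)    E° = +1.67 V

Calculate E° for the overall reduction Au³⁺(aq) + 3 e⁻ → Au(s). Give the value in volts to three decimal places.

+1.497 V

Adding the free-energy changes (−nFE°) of the two steps gives −n₃FE°₃ = −n₁FE°₁ − n₂FE°₂.
E°₃ = (2×+1.41 + 1×+1.67) / 3 = (+4.490) / 3 = +1.497 V.
Simply averaging or adding the two E° values would be wrong; the electron-weighted sum is required.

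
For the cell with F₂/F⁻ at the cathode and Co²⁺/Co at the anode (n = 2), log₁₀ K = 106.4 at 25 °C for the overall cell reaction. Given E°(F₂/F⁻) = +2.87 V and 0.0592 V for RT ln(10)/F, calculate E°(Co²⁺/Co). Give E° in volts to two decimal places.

-0.28 V

E°cell = (0.0592/n)·log K = (0.0592/2)(106.4) = +3.149 V.
Since F₂/F⁻ is the cathode and Co²⁺/Co the anode, E°cell = E°(F₂/F⁻) − E°(Co²⁺/Co).
So E°(Co²⁺/Co) = E°(F₂/F⁻) − E°cell = (+2.87) − (+3.149) = -0.28 V.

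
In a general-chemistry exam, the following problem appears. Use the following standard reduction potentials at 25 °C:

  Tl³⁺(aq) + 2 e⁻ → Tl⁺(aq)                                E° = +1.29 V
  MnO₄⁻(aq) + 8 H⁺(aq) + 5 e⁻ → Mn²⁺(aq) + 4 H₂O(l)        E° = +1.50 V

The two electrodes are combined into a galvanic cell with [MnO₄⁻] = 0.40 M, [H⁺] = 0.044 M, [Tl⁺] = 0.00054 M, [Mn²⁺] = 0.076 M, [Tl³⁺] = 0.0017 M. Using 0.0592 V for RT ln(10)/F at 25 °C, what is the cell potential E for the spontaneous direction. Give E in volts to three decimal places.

+0.075 V

MnO₄⁻/Mn²⁺ is the cathode (higher E°), Tl³⁺/Tl⁺ the anode: E°cell = +1.50 − (+1.29) = +0.21 V, n = 10.
Overall: 2 MnO₄⁻(aq) + 16 H⁺(aq) + 5 Tl⁺(aq) → 2 Mn²⁺(aq) + 8 H₂O(l) + 5 Tl³⁺(aq)
Q = [Mn²⁺]^2·[Tl³⁺]^5 / ([MnO₄⁻]^2·[H⁺]^16·[Tl⁺]^5); log Q = 22.753.
E = E° − (0.0592/n) log Q = +0.21 − (0.0592/10)(22.753) = +0.075 V.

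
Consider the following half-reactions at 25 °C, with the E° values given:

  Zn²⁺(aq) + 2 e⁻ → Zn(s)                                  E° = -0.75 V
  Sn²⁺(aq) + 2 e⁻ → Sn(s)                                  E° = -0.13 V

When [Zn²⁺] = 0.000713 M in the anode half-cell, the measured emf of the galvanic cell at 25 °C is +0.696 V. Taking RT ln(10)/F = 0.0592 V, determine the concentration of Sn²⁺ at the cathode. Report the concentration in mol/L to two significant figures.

Sn²⁺/Sn is the cathode, Zn²⁺/Zn the anode: E°cell = +0.62 V, n = 2.
Overall reaction: Sn²⁺(aq) + Zn(s) → Sn(s) + Zn²⁺(aq); Q = [Zn²⁺]^1/[Sn²⁺]^1.
From E = E° − (0.0592/n) log Q: log Q = (E° − E)·n/0.0592 = (+0.62 − (+0.696))·2/0.0592 = -2.5676.
So 1·log[Sn²⁺] = 1·log(0.000713) − log Q = -3.1469 − (-2.5676) = -0.5793; [Sn²⁺] = 10^(-0.5793) ≈ 0.26 M.

0.26 M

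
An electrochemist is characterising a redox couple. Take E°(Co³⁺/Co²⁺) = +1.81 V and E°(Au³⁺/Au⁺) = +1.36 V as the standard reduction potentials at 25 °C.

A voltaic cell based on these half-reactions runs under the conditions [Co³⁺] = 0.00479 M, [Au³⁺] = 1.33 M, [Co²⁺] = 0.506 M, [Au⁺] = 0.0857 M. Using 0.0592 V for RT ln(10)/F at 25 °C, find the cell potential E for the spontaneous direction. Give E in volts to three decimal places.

+0.295 V

Co³⁺/Co²⁺ is the cathode (higher E°), Au³⁺/Au⁺ the anode: E°cell = +1.81 − (+1.36) = +0.45 V, n = 2.
Overall: 2 Co³⁺(aq) + Au⁺(aq) → 2 Co²⁺(aq) + Au³⁺(aq)
Q = [Co²⁺]^2·[Au³⁺] / ([Co³⁺]^2·[Au⁺]); log Q = 5.239.
E = E° − (0.0592/n) log Q = +0.45 − (0.0592/2)(5.239) = +0.295 V.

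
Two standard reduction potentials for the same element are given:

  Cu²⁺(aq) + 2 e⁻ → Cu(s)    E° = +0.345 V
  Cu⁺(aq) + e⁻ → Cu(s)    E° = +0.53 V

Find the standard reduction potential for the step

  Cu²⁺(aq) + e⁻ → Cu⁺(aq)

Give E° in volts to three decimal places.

+0.160 V

Sequential free energies add, so n₃E°₃ = n₁E°₁ + n₂E°₂.
With n₃ = 2, and the known step contributing 1×(+0.53) V, the unknown satisfies 1·E° = 2×(+0.345) − 1×(+0.53) = +0.160.
E° = +0.160 / 1 = +0.160 V.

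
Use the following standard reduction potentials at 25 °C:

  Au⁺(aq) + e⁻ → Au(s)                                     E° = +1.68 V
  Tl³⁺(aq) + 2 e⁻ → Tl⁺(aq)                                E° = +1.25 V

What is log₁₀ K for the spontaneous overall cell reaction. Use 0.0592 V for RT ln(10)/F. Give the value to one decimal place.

Cathode: Au⁺/Au; anode: Tl³⁺/Tl⁺. E°cell = +0.43 V, n = 2.
log K = nE°cell / 0.0592 = (2)(+0.43) / 0.0592 = 14.5.

14.5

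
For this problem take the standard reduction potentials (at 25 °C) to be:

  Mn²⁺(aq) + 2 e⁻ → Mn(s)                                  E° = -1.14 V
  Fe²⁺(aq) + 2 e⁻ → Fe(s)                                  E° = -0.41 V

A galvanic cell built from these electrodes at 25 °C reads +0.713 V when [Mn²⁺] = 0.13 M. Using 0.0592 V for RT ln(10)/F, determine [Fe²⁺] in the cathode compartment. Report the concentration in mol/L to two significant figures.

0.035 M

Fe²⁺/Fe is the cathode, Mn²⁺/Mn the anode: E°cell = +0.73 V, n = 2.
Overall reaction: Fe²⁺(aq) + Mn(s) → Fe(s) + Mn²⁺(aq); Q = [Mn²⁺]^1/[Fe²⁺]^1.
From E = E° − (0.0592/n) log Q: log Q = (E° − E)·n/0.0592 = (+0.73 − (+0.713))·2/0.0592 = 0.5743.
So 1·log[Fe²⁺] = 1·log(0.13) − log Q = -0.8861 − (0.5743) = -1.4604; [Fe²⁺] = 10^(-1.4604) ≈ 0.035 M.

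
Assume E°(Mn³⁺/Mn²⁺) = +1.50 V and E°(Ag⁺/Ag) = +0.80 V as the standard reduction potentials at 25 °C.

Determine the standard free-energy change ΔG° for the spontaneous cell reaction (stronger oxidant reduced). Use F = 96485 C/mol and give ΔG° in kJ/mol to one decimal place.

-67.5 kJ/mol

Mn³⁺/Mn²⁺ (E° = +1.50 V) is the cathode; Ag⁺/Ag (E° = +0.80 V) is the anode, so E°cell = +0.70 V.
Balancing electrons gives n = 1 (lcm of 1 and 1).
ΔG° = −nFE° = −(1)(96485)(+0.70) = -67,540 J = -67.5 kJ/mol.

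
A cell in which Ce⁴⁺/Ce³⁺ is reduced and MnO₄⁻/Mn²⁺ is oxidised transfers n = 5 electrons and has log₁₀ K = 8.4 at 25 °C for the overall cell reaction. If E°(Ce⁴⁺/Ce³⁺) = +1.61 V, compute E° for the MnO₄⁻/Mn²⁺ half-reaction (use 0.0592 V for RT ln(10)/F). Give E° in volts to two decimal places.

E°cell = (0.0592/n)·log K = (0.0592/5)(8.4) = +0.099 V.
Since Ce⁴⁺/Ce³⁺ is the cathode and MnO₄⁻/Mn²⁺ the anode, E°cell = E°(Ce⁴⁺/Ce³⁺) − E°(MnO₄⁻/Mn²⁺).
So E°(MnO₄⁻/Mn²⁺) = E°(Ce⁴⁺/Ce³⁺) − E°cell = (+1.61) − (+0.099) = +1.51 V.

+1.51 V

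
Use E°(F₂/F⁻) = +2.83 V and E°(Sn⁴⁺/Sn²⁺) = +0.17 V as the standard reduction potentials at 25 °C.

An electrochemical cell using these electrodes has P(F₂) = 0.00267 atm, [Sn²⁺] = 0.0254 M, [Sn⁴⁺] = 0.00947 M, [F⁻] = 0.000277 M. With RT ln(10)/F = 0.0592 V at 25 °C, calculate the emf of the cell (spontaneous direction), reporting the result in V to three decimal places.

+2.807 V

F₂/F⁻ is the cathode (higher E°), Sn⁴⁺/Sn²⁺ the anode: E°cell = +2.83 − (+0.17) = +2.66 V, n = 2.
Overall: F₂(g) + Sn²⁺(aq) → 2 F⁻(aq) + Sn⁴⁺(aq)
Q = [F⁻]^2·[Sn⁴⁺] / (P(F₂)·[Sn²⁺]); log Q = -4.970.
E = E° − (0.0592/n) log Q = +2.66 − (0.0592/2)(-4.970) = +2.807 V.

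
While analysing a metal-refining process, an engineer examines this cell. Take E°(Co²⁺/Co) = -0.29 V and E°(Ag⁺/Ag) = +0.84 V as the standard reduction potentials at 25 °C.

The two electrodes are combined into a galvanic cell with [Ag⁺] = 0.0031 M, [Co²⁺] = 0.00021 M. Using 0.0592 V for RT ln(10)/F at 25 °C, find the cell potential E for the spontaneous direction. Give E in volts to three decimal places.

+1.090 V

Ag⁺/Ag is the cathode (higher E°), Co²⁺/Co the anode: E°cell = +0.84 − (-0.29) = +1.13 V, n = 2.
Overall: 2 Ag⁺(aq) + Co(s) → 2 Ag(s) + Co²⁺(aq)
Q = [Co²⁺] / ([Ag⁺]^2); log Q = 1.339.
E = E° − (0.0592/n) log Q = +1.13 − (0.0592/2)(1.339) = +1.090 V.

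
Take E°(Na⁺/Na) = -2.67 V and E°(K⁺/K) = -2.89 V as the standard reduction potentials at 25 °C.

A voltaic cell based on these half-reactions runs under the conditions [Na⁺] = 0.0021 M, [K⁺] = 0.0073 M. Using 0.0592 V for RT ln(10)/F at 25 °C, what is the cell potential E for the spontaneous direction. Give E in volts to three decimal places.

Na⁺/Na is the cathode (higher E°), K⁺/K the anode: E°cell = -2.67 − (-2.89) = +0.22 V, n = 1.
Overall: Na⁺(aq) + K(s) → Na(s) + K⁺(aq)
Q = [K⁺] / ([Na⁺]); log Q = 0.541.
E = E° − (0.0592/n) log Q = +0.22 − (0.0592/1)(0.541) = +0.188 V.

+0.188 V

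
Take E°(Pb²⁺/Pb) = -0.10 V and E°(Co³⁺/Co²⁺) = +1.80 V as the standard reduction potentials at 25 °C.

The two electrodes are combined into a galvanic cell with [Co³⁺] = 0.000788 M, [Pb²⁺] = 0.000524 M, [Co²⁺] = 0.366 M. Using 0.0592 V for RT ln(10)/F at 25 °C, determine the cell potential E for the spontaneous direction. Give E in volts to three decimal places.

Co³⁺/Co²⁺ is the cathode (higher E°), Pb²⁺/Pb the anode: E°cell = +1.80 − (-0.10) = +1.90 V, n = 2.
Overall: 2 Co³⁺(aq) + Pb(s) → 2 Co²⁺(aq) + Pb²⁺(aq)
Q = [Co²⁺]^2·[Pb²⁺] / ([Co³⁺]^2); log Q = 2.053.
E = E° − (0.0592/n) log Q = +1.90 − (0.0592/2)(2.053) = +1.839 V.

+1.839 V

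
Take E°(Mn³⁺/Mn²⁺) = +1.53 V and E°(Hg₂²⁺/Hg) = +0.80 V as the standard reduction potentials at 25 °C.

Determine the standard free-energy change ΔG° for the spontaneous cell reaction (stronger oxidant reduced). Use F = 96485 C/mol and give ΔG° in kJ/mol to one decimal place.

Mn³⁺/Mn²⁺ (E° = +1.53 V) is the cathode; Hg₂²⁺/Hg (E° = +0.80 V) is the anode, so E°cell = +0.73 V.
Balancing electrons gives n = 2 (lcm of 1 and 2).
ΔG° = −nFE° = −(2)(96485)(+0.73) = -140,868 J = -140.9 kJ/mol.

-140.9 kJ/mol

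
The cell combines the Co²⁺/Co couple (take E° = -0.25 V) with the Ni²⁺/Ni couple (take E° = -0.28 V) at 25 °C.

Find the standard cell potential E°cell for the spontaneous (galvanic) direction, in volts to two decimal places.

The Co²⁺/Co couple has the higher reduction potential, so it is the cathode; Ni²⁺/Ni is oxidised at the anode.
E°cell = E°(cathode) − E°(anode) = (-0.25) − (-0.28) = +0.03 V.

+0.03 V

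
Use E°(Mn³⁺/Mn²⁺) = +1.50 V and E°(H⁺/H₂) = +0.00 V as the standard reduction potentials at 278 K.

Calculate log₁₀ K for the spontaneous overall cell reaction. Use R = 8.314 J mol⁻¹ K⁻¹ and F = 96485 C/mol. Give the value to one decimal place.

54.4

Cathode: Mn³⁺/Mn²⁺; anode: H⁺/H₂. E°cell = (+1.50) − (+0.00) = +1.50 V, with n = 2.
ΔG° = −nFE° = −RT ln K, so ln K = nFE°/(RT) = (2)(96485)(+1.50) / ((8.314)(278)) = 125.235.
log₁₀ K = 125.235 / ln 10 = 54.4.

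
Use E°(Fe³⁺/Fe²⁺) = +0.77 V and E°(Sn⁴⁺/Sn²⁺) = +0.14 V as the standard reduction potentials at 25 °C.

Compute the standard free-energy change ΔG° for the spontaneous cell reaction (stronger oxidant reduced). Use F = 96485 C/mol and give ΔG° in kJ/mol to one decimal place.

Fe³⁺/Fe²⁺ (E° = +0.77 V) is the cathode; Sn⁴⁺/Sn²⁺ (E° = +0.14 V) is the anode, so E°cell = +0.63 V.
Balancing electrons gives n = 2 (lcm of 1 and 2).
ΔG° = −nFE° = −(2)(96485)(+0.63) = -121,571 J = -121.6 kJ/mol.

-121.6 kJ/mol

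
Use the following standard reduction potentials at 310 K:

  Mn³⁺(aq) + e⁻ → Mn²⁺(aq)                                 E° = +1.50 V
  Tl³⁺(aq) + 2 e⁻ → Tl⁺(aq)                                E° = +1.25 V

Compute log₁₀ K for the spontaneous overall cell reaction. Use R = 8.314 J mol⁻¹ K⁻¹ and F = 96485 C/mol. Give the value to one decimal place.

Cathode: Mn³⁺/Mn²⁺; anode: Tl³⁺/Tl⁺. E°cell = (+1.50) − (+1.25) = +0.25 V, with n = 2.
ΔG° = −nFE° = −RT ln K, so ln K = nFE°/(RT) = (2)(96485)(+0.25) / ((8.314)(310)) = 18.718.
log₁₀ K = 18.718 / ln 10 = 8.1.

8.1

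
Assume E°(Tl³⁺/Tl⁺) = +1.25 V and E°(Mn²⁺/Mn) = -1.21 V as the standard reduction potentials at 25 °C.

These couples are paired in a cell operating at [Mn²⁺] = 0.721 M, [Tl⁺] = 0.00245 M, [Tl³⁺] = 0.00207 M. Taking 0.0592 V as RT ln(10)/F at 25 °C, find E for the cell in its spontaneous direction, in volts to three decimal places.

+2.462 V

Tl³⁺/Tl⁺ is the cathode (higher E°), Mn²⁺/Mn the anode: E°cell = +1.25 − (-1.21) = +2.46 V, n = 2.
Overall: Tl³⁺(aq) + Mn(s) → Tl⁺(aq) + Mn²⁺(aq)
Q = [Tl⁺]·[Mn²⁺] / ([Tl³⁺]); log Q = -0.069.
E = E° − (0.0592/n) log Q = +2.46 − (0.0592/2)(-0.069) = +2.462 V.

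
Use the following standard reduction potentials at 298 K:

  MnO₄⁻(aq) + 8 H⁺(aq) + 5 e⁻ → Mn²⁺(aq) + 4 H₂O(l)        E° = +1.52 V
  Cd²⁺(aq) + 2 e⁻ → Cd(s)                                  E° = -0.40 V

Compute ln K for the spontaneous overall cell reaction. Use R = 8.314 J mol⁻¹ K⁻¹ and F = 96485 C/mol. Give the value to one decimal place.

Cathode: MnO₄⁻/Mn²⁺; anode: Cd²⁺/Cd. E°cell = (+1.52) − (-0.40) = +1.92 V, with n = 10.
ΔG° = −nFE° = −RT ln K, so ln K = nFE°/(RT) = (10)(96485)(+1.92) / ((8.314)(298)) = 747.713.

747.7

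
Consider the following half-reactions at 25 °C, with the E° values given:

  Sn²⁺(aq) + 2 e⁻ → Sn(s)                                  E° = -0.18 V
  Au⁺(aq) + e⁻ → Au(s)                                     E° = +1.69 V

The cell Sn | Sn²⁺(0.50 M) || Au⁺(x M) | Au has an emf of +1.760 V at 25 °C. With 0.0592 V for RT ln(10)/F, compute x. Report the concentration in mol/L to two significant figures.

Au⁺/Au is the cathode, Sn²⁺/Sn the anode: E°cell = +1.87 V, n = 2.
Overall reaction: 2 Au⁺(aq) + Sn(s) → 2 Au(s) + Sn²⁺(aq); Q = [Sn²⁺]^1/[Au⁺]^2.
From E = E° − (0.0592/n) log Q: log Q = (E° − E)·n/0.0592 = (+1.87 − (+1.760))·2/0.0592 = 3.7162.
So 2·log[Au⁺] = 1·log(0.5) − log Q = -0.3010 − (3.7162) = -4.0172; log[Au⁺] = -4.0172 / 2 = -2.0086; [Au⁺] = 10^(-2.0086) ≈ 0.0098 M.

0.0098 M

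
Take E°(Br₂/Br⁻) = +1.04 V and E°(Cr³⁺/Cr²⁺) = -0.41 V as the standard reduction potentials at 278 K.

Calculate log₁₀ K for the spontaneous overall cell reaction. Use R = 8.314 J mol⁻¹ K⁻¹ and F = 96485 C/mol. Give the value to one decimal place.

Cathode: Br₂/Br⁻; anode: Cr³⁺/Cr²⁺. E°cell = (+1.04) − (-0.41) = +1.45 V, with n = 2.
ΔG° = −nFE° = −RT ln K, so ln K = nFE°/(RT) = (2)(96485)(+1.45) / ((8.314)(278)) = 121.061.
log₁₀ K = 121.061 / ln 10 = 52.6.

52.6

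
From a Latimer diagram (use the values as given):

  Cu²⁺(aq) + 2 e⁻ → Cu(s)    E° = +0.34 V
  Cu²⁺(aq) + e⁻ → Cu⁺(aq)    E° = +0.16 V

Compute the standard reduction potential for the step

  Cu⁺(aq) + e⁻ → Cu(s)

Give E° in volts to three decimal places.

+0.520 V

Sequential free energies add, so n₃E°₃ = n₁E°₁ + n₂E°₂.
With n₃ = 2, and the known step contributing 1×(+0.16) V, the unknown satisfies 1·E° = 2×(+0.34) − 1×(+0.16) = +0.520.
E° = +0.520 / 1 = +0.520 V.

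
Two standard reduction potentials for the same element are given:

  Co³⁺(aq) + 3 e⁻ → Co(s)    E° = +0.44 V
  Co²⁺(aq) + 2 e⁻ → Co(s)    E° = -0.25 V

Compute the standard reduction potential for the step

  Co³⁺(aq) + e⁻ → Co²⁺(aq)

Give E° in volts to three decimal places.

+1.820 V

Sequential free energies add, so n₃E°₃ = n₁E°₁ + n₂E°₂.
With n₃ = 3, and the known step contributing 2×(-0.25) V, the unknown satisfies 1·E° = 3×(+0.44) − 2×(-0.25) = +1.820.
E° = +1.820 / 1 = +1.820 V.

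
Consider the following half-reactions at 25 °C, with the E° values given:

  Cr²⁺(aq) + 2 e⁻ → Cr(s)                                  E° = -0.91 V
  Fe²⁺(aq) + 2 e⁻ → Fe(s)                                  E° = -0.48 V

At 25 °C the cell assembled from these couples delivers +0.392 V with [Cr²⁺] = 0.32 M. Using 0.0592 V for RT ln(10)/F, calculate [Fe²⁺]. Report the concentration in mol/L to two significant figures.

0.017 M

Fe²⁺/Fe is the cathode, Cr²⁺/Cr the anode: E°cell = +0.43 V, n = 2.
Overall reaction: Fe²⁺(aq) + Cr(s) → Fe(s) + Cr²⁺(aq); Q = [Cr²⁺]^1/[Fe²⁺]^1.
From E = E° − (0.0592/n) log Q: log Q = (E° − E)·n/0.0592 = (+0.43 − (+0.392))·2/0.0592 = 1.2838.
So 1·log[Fe²⁺] = 1·log(0.32) − log Q = -0.4949 − (1.2838) = -1.7787; [Fe²⁺] = 10^(-1.7787) ≈ 0.017 M.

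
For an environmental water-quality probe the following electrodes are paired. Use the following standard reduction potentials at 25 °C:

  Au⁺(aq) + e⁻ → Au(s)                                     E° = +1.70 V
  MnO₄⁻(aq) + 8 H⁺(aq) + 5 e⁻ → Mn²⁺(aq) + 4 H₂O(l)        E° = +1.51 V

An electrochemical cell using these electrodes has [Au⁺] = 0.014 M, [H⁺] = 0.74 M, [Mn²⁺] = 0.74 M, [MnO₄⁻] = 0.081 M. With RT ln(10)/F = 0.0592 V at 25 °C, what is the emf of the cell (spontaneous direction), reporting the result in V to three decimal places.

+0.104 V

Au⁺/Au is the cathode (higher E°), MnO₄⁻/Mn²⁺ the anode: E°cell = +1.70 − (+1.51) = +0.19 V, n = 5.
Overall: 5 Au⁺(aq) + Mn²⁺(aq) + 4 H₂O(l) → 5 Au(s) + MnO₄⁻(aq) + 8 H⁺(aq)
Q = [MnO₄⁻]·[H⁺]^8 / ([Au⁺]^5·[Mn²⁺]); log Q = 7.262.
E = E° − (0.0592/n) log Q = +0.19 − (0.0592/5)(7.262) = +0.104 V.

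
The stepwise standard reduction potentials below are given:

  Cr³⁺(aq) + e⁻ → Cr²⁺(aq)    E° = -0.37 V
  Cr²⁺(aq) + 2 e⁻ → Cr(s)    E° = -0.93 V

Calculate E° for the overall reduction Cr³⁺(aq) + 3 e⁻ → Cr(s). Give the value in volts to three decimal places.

Adding the free-energy changes (−nFE°) of the two steps gives −n₃FE°₃ = −n₁FE°₁ − n₂FE°₂.
E°₃ = (1×-0.37 + 2×-0.93) / 3 = (-2.230) / 3 = -0.743 V.

-0.743 V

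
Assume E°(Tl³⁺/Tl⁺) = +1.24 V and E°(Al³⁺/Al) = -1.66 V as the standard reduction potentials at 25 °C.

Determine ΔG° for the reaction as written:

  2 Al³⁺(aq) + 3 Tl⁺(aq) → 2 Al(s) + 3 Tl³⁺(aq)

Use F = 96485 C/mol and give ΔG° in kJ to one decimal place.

+1678.8 kJ

As written, Al³⁺/Al is reduced (cathode) and Tl³⁺/Tl⁺ is oxidised (anode), so E°cell = (-1.66) − (+1.24) = -2.90 V.
Balancing electrons gives n = 6.
ΔG° = −nFE° = −(6)(96485)(-2.90) = 1,678,839 J = +1678.8 kJ.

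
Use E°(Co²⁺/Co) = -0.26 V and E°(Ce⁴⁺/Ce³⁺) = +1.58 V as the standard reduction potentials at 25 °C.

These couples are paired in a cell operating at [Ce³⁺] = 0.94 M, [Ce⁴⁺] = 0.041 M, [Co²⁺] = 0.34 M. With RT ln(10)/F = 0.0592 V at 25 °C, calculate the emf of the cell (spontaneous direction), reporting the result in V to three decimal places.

+1.773 V

Ce⁴⁺/Ce³⁺ is the cathode (higher E°), Co²⁺/Co the anode: E°cell = +1.58 − (-0.26) = +1.84 V, n = 2.
Overall: 2 Ce⁴⁺(aq) + Co(s) → 2 Ce³⁺(aq) + Co²⁺(aq)
Q = [Ce³⁺]^2·[Co²⁺] / ([Ce⁴⁺]^2); log Q = 2.252.
E = E° − (0.0592/n) log Q = +1.84 − (0.0592/2)(2.252) = +1.773 V.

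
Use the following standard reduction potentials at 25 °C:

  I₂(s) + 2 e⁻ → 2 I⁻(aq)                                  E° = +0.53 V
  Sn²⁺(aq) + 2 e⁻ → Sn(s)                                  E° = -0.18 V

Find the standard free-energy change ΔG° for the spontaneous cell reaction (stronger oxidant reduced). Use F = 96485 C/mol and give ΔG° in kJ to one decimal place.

-137.0 kJ

I₂/I⁻ (E° = +0.53 V) is the cathode; Sn²⁺/Sn (E° = -0.18 V) is the anode, so E°cell = +0.71 V.
Balancing electrons gives n = 2 (lcm of 2 and 2).
ΔG° = −nFE° = −(2)(96485)(+0.71) = -137,009 J = -137.0 kJ.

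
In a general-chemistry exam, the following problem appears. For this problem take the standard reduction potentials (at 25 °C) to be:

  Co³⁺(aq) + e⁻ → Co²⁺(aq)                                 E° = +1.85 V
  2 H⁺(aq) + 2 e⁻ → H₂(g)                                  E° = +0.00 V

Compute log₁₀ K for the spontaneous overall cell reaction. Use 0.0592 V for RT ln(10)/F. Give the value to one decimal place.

Cathode: Co³⁺/Co²⁺; anode: H⁺/H₂. E°cell = +1.85 V, n = 2.
log K = nE°cell / 0.0592 = (2)(+1.85) / 0.0592 = 62.5.

62.5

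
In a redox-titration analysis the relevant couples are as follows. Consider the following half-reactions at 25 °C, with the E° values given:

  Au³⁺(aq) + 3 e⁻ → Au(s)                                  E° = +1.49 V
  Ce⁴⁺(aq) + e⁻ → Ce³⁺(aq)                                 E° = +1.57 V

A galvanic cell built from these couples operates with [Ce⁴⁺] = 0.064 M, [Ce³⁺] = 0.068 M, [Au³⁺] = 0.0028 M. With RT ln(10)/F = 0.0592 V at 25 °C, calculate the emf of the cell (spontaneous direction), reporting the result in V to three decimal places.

Ce⁴⁺/Ce³⁺ is the cathode (higher E°), Au³⁺/Au the anode: E°cell = +1.57 − (+1.49) = +0.08 V, n = 3.
Overall: 3 Ce⁴⁺(aq) + Au(s) → 3 Ce³⁺(aq) + Au³⁺(aq)
Q = [Ce³⁺]^3·[Au³⁺] / ([Ce⁴⁺]^3); log Q = -2.474.
E = E° − (0.0592/n) log Q = +0.08 − (0.0592/3)(-2.474) = +0.129 V.

+0.129 V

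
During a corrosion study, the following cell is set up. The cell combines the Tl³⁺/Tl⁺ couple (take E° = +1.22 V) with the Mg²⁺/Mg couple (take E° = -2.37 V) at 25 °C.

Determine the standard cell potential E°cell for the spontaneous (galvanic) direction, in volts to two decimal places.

+3.59 V

The Tl³⁺/Tl⁺ couple has the higher reduction potential, so it is the cathode; Mg²⁺/Mg is oxidised at the anode.
E°cell = E°(cathode) − E°(anode) = (+1.22) − (-2.37) = +3.59 V.
Since E°cell > 0, the reaction is spontaneous under standard conditions.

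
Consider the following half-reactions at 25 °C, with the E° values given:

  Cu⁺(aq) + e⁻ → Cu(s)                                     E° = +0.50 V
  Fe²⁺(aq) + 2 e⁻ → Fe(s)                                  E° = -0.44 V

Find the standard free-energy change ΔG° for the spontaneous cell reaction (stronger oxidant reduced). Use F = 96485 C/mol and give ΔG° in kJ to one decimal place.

-181.4 kJ

Cu⁺/Cu (E° = +0.50 V) is the cathode; Fe²⁺/Fe (E° = -0.44 V) is the anode, so E°cell = +0.94 V.
Balancing electrons gives n = 2 (lcm of 1 and 2).
ΔG° = −nFE° = −(2)(96485)(+0.94) = -181,392 J = -181.4 kJ.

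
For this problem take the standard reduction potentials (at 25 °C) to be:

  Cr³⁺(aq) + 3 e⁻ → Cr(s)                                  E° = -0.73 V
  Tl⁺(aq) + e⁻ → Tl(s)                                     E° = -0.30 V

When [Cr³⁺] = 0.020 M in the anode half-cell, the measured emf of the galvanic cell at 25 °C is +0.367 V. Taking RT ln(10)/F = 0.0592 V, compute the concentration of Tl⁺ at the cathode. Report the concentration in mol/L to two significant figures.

Tl⁺/Tl is the cathode, Cr³⁺/Cr the anode: E°cell = +0.43 V, n = 3.
Overall reaction: 3 Tl⁺(aq) + Cr(s) → 3 Tl(s) + Cr³⁺(aq); Q = [Cr³⁺]^1/[Tl⁺]^3.
From E = E° − (0.0592/n) log Q: log Q = (E° − E)·n/0.0592 = (+0.43 − (+0.367))·3/0.0592 = 3.1926.
So 3·log[Tl⁺] = 1·log(0.02) − log Q = -1.6990 − (3.1926) = -4.8916; log[Tl⁺] = -4.8916 / 3 = -1.6305; [Tl⁺] = 10^(-1.6305) ≈ 0.023 M.

0.023 M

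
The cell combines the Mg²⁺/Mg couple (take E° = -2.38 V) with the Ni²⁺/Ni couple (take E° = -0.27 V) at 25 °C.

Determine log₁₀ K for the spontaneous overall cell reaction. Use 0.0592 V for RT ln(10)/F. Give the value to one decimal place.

71.3

Cathode: Ni²⁺/Ni; anode: Mg²⁺/Mg. E°cell = +2.11 V, n = 2.
log K = nE°cell / 0.0592 = (2)(+2.11) / 0.0592 = 71.3.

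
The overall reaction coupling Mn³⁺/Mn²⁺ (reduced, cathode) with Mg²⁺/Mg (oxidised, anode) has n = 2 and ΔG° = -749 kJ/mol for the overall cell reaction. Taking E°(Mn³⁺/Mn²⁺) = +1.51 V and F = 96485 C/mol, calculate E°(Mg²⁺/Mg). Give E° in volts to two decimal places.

-2.37 V

E°cell = −ΔG°/(nF) = −(-749×10³)/((2)(96485)) = +3.881 V.
Since Mn³⁺/Mn²⁺ is the cathode and Mg²⁺/Mg the anode, E°cell = E°(Mn³⁺/Mn²⁺) − E°(Mg²⁺/Mg).
So E°(Mg²⁺/Mg) = E°(Mn³⁺/Mn²⁺) − E°cell = (+1.51) − (+3.881) = -2.37 V.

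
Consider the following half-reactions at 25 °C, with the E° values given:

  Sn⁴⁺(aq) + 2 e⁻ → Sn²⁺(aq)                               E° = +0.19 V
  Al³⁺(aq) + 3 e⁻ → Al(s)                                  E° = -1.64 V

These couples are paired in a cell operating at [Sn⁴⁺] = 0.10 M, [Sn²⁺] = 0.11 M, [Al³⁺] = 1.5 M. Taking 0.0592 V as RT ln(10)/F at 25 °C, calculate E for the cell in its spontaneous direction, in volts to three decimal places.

Sn⁴⁺/Sn²⁺ is the cathode (higher E°), Al³⁺/Al the anode: E°cell = +0.19 − (-1.64) = +1.83 V, n = 6.
Overall: 3 Sn⁴⁺(aq) + 2 Al(s) → 3 Sn²⁺(aq) + 2 Al³⁺(aq)
Q = [Sn²⁺]^3·[Al³⁺]^2 / ([Sn⁴⁺]^3); log Q = 0.476.
E = E° − (0.0592/n) log Q = +1.83 − (0.0592/6)(0.476) = +1.825 V.

+1.825 V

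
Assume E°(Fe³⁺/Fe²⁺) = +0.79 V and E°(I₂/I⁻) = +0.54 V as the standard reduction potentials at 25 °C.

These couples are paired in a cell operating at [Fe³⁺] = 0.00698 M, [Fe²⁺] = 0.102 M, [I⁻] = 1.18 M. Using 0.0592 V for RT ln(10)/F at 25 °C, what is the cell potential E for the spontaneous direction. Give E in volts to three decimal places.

Fe³⁺/Fe²⁺ is the cathode (higher E°), I₂/I⁻ the anode: E°cell = +0.79 − (+0.54) = +0.25 V, n = 2.
Overall: 2 Fe³⁺(aq) + 2 I⁻(aq) → 2 Fe²⁺(aq) + I₂(s)
Q = [Fe²⁺]^2 / ([Fe³⁺]^2·[I⁻]^2); log Q = 2.186.
E = E° − (0.0592/n) log Q = +0.25 − (0.0592/2)(2.186) = +0.185 V.

+0.185 V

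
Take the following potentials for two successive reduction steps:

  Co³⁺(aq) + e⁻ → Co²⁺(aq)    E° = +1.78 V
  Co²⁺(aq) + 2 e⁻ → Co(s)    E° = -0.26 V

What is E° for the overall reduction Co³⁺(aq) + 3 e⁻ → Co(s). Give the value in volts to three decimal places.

Since ΔG° = −nFE° is additive over sequential reductions, n₃E°₃ = n₁E°₁ + n₂E°₂.
E°₃ = (1×+1.78 + 2×-0.26) / 3 = (+1.260) / 3 = +0.420 V.

+0.420 V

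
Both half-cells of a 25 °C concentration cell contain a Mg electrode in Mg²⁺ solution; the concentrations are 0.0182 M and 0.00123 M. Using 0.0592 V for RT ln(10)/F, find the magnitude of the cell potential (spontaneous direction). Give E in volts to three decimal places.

+0.035 V

For a concentration cell E°cell = 0. The 0.0182 M side is the cathode (reduction is favoured where [Mg²⁺] is higher).
With n = 2, E = −(0.0592/2) log([Mg²⁺]ₐₙ/[Mg²⁺]꜀ₐₜ) = −(0.0592/2) log(0.00123/0.0182) = −(0.0592/2)(-1.170) = +0.035 V.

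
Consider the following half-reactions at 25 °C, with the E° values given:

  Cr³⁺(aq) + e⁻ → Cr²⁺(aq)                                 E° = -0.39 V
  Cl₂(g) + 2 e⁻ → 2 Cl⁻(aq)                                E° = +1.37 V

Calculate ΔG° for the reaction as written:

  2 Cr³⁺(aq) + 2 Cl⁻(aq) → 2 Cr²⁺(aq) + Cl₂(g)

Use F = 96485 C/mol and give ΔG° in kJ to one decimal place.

As written, Cr³⁺/Cr²⁺ is reduced (cathode) and Cl₂/Cl⁻ is oxidised (anode), so E°cell = (-0.39) − (+1.37) = -1.76 V.
Balancing electrons gives n = 2.
ΔG° = −nFE° = −(2)(96485)(-1.76) = 339,627 J = +339.6 kJ.

+339.6 kJ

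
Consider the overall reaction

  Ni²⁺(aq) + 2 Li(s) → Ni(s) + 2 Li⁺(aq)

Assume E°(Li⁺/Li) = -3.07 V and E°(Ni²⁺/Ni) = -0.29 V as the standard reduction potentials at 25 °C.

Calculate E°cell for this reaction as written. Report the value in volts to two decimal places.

The Ni²⁺/Ni couple has the higher reduction potential, so it is the cathode; Li⁺/Li is oxidised at the anode.
E°cell = E°(cathode) − E°(anode) = (-0.29) − (-3.07) = +2.78 V.

+2.78 V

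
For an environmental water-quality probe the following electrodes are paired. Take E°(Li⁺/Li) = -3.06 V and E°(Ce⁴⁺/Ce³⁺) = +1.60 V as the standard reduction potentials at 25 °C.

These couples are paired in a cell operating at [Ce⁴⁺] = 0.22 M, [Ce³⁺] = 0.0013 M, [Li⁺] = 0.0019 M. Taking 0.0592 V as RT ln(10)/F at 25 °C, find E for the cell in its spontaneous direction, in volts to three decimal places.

+4.953 V

Ce⁴⁺/Ce³⁺ is the cathode (higher E°), Li⁺/Li the anode: E°cell = +1.60 − (-3.06) = +4.66 V, n = 1.
Overall: Ce⁴⁺(aq) + Li(s) → Ce³⁺(aq) + Li⁺(aq)
Q = [Ce³⁺]·[Li⁺] / ([Ce⁴⁺]); log Q = -4.950.
E = E° − (0.0592/n) log Q = +4.66 − (0.0592/1)(-4.950) = +4.953 V.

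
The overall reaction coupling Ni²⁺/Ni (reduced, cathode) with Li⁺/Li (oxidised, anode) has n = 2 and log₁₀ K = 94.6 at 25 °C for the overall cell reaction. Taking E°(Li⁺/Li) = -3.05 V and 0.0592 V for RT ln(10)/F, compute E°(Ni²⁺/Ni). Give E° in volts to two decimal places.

-0.25 V

E°cell = (0.0592/n)·log K = (0.0592/2)(94.6) = +2.800 V.
Since Ni²⁺/Ni is the cathode and Li⁺/Li the anode, E°cell = E°(Ni²⁺/Ni) − E°(Li⁺/Li).
So E°(Ni²⁺/Ni) = E°cell + E°(Li⁺/Li) = +2.800 + (-3.05) = -0.25 V.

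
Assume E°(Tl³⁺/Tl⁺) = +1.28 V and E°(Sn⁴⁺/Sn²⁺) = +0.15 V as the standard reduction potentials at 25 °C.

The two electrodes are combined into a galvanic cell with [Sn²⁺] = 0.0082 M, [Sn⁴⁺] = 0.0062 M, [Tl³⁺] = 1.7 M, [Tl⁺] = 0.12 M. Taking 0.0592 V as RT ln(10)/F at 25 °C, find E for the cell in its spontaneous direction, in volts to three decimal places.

+1.168 V

Tl³⁺/Tl⁺ is the cathode (higher E°), Sn⁴⁺/Sn²⁺ the anode: E°cell = +1.28 − (+0.15) = +1.13 V, n = 2.
Overall: Tl³⁺(aq) + Sn²⁺(aq) → Tl⁺(aq) + Sn⁴⁺(aq)
Q = [Tl⁺]·[Sn⁴⁺] / ([Tl³⁺]·[Sn²⁺]); log Q = -1.273.
E = E° − (0.0592/n) log Q = +1.13 − (0.0592/2)(-1.273) = +1.168 V.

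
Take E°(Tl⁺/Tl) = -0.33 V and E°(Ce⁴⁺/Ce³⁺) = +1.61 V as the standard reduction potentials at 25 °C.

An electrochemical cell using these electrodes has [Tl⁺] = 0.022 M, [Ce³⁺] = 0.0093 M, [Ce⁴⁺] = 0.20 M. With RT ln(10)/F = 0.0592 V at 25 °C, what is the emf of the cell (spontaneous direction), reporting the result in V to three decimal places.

+2.117 V

Ce⁴⁺/Ce³⁺ is the cathode (higher E°), Tl⁺/Tl the anode: E°cell = +1.61 − (-0.33) = +1.94 V, n = 1.
Overall: Ce⁴⁺(aq) + Tl(s) → Ce³⁺(aq) + Tl⁺(aq)
Q = [Ce³⁺]·[Tl⁺] / ([Ce⁴⁺]); log Q = -2.990.
E = E° − (0.0592/n) log Q = +1.94 − (0.0592/1)(-2.990) = +2.117 V.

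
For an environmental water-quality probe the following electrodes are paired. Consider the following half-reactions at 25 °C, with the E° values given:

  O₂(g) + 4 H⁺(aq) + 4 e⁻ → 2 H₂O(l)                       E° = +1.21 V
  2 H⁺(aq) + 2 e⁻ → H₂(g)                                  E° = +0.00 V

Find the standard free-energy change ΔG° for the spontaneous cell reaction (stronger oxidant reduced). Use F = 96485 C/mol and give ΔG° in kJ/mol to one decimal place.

O₂/H₂O (E° = +1.21 V) is the cathode; H⁺/H₂ (E° = +0.00 V) is the anode, so E°cell = +1.21 V.
Balancing electrons gives n = 4 (lcm of 4 and 2).
ΔG° = −nFE° = −(4)(96485)(+1.21) = -466,987 J = -467.0 kJ/mol.

-467.0 kJ/mol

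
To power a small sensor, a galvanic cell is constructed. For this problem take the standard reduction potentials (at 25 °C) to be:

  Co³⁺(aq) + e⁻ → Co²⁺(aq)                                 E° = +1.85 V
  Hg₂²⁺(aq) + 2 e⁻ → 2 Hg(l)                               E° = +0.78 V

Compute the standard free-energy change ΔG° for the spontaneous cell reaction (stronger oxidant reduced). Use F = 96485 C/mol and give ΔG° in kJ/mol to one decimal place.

Co³⁺/Co²⁺ (E° = +1.85 V) is the cathode; Hg₂²⁺/Hg (E° = +0.78 V) is the anode, so E°cell = +1.07 V.
Balancing electrons gives n = 2 (lcm of 1 and 2).
ΔG° = −nFE° = −(2)(96485)(+1.07) = -206,478 J = -206.5 kJ/mol.

-206.5 kJ/mol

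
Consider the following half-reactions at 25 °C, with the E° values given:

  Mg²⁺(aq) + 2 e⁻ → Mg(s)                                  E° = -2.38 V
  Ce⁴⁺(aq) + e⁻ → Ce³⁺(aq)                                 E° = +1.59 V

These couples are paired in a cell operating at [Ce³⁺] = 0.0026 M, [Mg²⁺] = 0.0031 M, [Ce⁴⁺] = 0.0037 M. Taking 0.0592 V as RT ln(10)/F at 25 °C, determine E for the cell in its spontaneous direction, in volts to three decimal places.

Ce⁴⁺/Ce³⁺ is the cathode (higher E°), Mg²⁺/Mg the anode: E°cell = +1.59 − (-2.38) = +3.97 V, n = 2.
Overall: 2 Ce⁴⁺(aq) + Mg(s) → 2 Ce³⁺(aq) + Mg²⁺(aq)
Q = [Ce³⁺]^2·[Mg²⁺] / ([Ce⁴⁺]^2); log Q = -2.815.
E = E° − (0.0592/n) log Q = +3.97 − (0.0592/2)(-2.815) = +4.053 V.

+4.053 V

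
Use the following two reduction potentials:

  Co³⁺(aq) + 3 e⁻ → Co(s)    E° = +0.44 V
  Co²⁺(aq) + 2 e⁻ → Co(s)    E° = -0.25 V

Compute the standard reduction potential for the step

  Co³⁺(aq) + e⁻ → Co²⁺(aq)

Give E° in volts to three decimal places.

+1.820 V

Sequential free energies add, so n₃E°₃ = n₁E°₁ + n₂E°₂.
With n₃ = 3, and the known step contributing 2×(-0.25) V, the unknown satisfies 1·E° = 3×(+0.44) − 2×(-0.25) = +1.820.
E° = +1.820 / 1 = +1.820 V.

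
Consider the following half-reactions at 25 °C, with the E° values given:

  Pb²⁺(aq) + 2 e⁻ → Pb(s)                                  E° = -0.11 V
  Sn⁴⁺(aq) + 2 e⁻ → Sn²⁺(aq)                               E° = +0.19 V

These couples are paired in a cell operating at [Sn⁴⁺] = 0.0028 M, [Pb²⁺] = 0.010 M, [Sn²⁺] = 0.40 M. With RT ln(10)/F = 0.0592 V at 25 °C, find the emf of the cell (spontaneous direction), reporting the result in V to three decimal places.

+0.295 V

Sn⁴⁺/Sn²⁺ is the cathode (higher E°), Pb²⁺/Pb the anode: E°cell = +0.19 − (-0.11) = +0.30 V, n = 2.
Overall: Sn⁴⁺(aq) + Pb(s) → Sn²⁺(aq) + Pb²⁺(aq)
Q = [Sn²⁺]·[Pb²⁺] / ([Sn⁴⁺]); log Q = 0.155.
E = E° − (0.0592/n) log Q = +0.30 − (0.0592/2)(0.155) = +0.295 V.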